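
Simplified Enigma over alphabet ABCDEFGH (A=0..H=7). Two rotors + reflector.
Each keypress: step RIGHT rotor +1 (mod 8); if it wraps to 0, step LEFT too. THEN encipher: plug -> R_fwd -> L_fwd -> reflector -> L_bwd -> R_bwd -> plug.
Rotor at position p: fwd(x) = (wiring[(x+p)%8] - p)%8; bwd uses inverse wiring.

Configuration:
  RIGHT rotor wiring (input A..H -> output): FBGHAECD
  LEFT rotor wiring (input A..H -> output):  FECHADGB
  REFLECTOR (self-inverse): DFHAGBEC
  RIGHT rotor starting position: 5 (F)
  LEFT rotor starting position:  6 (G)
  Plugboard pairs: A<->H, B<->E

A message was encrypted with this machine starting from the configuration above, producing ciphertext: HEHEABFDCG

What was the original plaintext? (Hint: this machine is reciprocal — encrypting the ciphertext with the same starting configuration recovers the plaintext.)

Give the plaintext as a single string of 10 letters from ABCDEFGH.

Char 1 ('H'): step: R->6, L=6; H->plug->A->R->E->L->E->refl->G->L'->D->R'->D->plug->D
Char 2 ('E'): step: R->7, L=6; E->plug->B->R->G->L->C->refl->H->L'->C->R'->C->plug->C
Char 3 ('H'): step: R->0, L->7 (L advanced); H->plug->A->R->F->L->B->refl->F->L'->C->R'->G->plug->G
Char 4 ('E'): step: R->1, L=7; E->plug->B->R->F->L->B->refl->F->L'->C->R'->G->plug->G
Char 5 ('A'): step: R->2, L=7; A->plug->H->R->H->L->H->refl->C->L'->A->R'->E->plug->B
Char 6 ('B'): step: R->3, L=7; B->plug->E->R->A->L->C->refl->H->L'->H->R'->D->plug->D
Char 7 ('F'): step: R->4, L=7; F->plug->F->R->F->L->B->refl->F->L'->C->R'->G->plug->G
Char 8 ('D'): step: R->5, L=7; D->plug->D->R->A->L->C->refl->H->L'->H->R'->A->plug->H
Char 9 ('C'): step: R->6, L=7; C->plug->C->R->H->L->H->refl->C->L'->A->R'->E->plug->B
Char 10 ('G'): step: R->7, L=7; G->plug->G->R->F->L->B->refl->F->L'->C->R'->C->plug->C

Answer: DCGGBDGHBC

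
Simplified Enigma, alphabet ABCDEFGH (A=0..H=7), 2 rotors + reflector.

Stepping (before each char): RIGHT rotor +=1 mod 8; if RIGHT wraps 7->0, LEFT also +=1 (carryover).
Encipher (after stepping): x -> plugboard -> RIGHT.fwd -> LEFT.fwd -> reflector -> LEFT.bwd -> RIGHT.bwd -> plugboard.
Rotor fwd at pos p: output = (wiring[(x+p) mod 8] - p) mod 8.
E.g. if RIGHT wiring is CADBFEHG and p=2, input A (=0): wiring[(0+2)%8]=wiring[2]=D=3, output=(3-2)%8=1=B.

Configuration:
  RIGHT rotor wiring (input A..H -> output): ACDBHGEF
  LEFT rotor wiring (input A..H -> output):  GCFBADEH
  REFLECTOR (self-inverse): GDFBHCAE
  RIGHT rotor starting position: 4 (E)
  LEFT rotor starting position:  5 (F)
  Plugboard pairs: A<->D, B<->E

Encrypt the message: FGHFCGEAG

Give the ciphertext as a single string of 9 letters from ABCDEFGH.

Char 1 ('F'): step: R->5, L=5; F->plug->F->R->G->L->E->refl->H->L'->B->R'->A->plug->D
Char 2 ('G'): step: R->6, L=5; G->plug->G->R->B->L->H->refl->E->L'->G->R'->A->plug->D
Char 3 ('H'): step: R->7, L=5; H->plug->H->R->F->L->A->refl->G->L'->A->R'->F->plug->F
Char 4 ('F'): step: R->0, L->6 (L advanced); F->plug->F->R->G->L->C->refl->F->L'->H->R'->E->plug->B
Char 5 ('C'): step: R->1, L=6; C->plug->C->R->A->L->G->refl->A->L'->C->R'->B->plug->E
Char 6 ('G'): step: R->2, L=6; G->plug->G->R->G->L->C->refl->F->L'->H->R'->B->plug->E
Char 7 ('E'): step: R->3, L=6; E->plug->B->R->E->L->H->refl->E->L'->D->R'->C->plug->C
Char 8 ('A'): step: R->4, L=6; A->plug->D->R->B->L->B->refl->D->L'->F->R'->H->plug->H
Char 9 ('G'): step: R->5, L=6; G->plug->G->R->E->L->H->refl->E->L'->D->R'->D->plug->A

Answer: DDFBEECHA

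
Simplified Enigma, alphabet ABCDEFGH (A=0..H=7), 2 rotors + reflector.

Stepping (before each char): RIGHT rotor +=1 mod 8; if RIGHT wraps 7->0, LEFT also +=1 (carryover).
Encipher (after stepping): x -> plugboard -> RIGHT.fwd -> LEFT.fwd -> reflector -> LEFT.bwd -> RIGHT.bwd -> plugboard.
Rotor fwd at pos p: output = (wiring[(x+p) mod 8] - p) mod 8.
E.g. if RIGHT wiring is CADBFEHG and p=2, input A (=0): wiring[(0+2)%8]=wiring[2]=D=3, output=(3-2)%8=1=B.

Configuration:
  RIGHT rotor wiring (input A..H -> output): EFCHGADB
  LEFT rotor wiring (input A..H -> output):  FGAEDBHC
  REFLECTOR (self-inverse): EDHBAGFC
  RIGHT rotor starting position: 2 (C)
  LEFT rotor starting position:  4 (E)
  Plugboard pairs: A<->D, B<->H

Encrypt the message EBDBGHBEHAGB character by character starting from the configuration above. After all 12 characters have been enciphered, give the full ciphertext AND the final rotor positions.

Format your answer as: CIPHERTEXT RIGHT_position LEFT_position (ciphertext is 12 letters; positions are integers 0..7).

Char 1 ('E'): step: R->3, L=4; E->plug->E->R->G->L->E->refl->A->L'->H->R'->H->plug->B
Char 2 ('B'): step: R->4, L=4; B->plug->H->R->D->L->G->refl->F->L'->B->R'->F->plug->F
Char 3 ('D'): step: R->5, L=4; D->plug->A->R->D->L->G->refl->F->L'->B->R'->H->plug->B
Char 4 ('B'): step: R->6, L=4; B->plug->H->R->C->L->D->refl->B->L'->E->R'->E->plug->E
Char 5 ('G'): step: R->7, L=4; G->plug->G->R->B->L->F->refl->G->L'->D->R'->D->plug->A
Char 6 ('H'): step: R->0, L->5 (L advanced); H->plug->B->R->F->L->D->refl->B->L'->E->R'->A->plug->D
Char 7 ('B'): step: R->1, L=5; B->plug->H->R->D->L->A->refl->E->L'->A->R'->G->plug->G
Char 8 ('E'): step: R->2, L=5; E->plug->E->R->B->L->C->refl->H->L'->G->R'->D->plug->A
Char 9 ('H'): step: R->3, L=5; H->plug->B->R->D->L->A->refl->E->L'->A->R'->D->plug->A
Char 10 ('A'): step: R->4, L=5; A->plug->D->R->F->L->D->refl->B->L'->E->R'->B->plug->H
Char 11 ('G'): step: R->5, L=5; G->plug->G->R->C->L->F->refl->G->L'->H->R'->D->plug->A
Char 12 ('B'): step: R->6, L=5; B->plug->H->R->C->L->F->refl->G->L'->H->R'->D->plug->A
Final: ciphertext=BFBEADGAAHAA, RIGHT=6, LEFT=5

Answer: BFBEADGAAHAA 6 5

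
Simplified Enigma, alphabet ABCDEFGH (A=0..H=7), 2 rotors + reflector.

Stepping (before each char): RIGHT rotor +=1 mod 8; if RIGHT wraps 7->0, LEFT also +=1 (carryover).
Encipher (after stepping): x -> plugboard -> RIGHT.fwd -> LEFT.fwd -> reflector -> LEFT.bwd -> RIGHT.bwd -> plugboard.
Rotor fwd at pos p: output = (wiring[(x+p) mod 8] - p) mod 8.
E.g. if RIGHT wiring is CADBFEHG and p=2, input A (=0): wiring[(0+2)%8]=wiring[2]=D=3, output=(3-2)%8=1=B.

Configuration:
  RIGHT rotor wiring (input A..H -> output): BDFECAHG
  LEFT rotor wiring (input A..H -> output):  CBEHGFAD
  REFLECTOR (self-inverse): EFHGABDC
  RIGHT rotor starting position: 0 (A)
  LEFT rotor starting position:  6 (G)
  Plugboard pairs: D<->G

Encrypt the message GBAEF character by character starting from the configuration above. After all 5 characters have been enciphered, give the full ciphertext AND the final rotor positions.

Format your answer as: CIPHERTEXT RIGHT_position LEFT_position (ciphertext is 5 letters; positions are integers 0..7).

Char 1 ('G'): step: R->1, L=6; G->plug->D->R->B->L->F->refl->B->L'->F->R'->G->plug->D
Char 2 ('B'): step: R->2, L=6; B->plug->B->R->C->L->E->refl->A->L'->G->R'->D->plug->G
Char 3 ('A'): step: R->3, L=6; A->plug->A->R->B->L->F->refl->B->L'->F->R'->C->plug->C
Char 4 ('E'): step: R->4, L=6; E->plug->E->R->F->L->B->refl->F->L'->B->R'->G->plug->D
Char 5 ('F'): step: R->5, L=6; F->plug->F->R->A->L->C->refl->H->L'->H->R'->G->plug->D
Final: ciphertext=DGCDD, RIGHT=5, LEFT=6

Answer: DGCDD 5 6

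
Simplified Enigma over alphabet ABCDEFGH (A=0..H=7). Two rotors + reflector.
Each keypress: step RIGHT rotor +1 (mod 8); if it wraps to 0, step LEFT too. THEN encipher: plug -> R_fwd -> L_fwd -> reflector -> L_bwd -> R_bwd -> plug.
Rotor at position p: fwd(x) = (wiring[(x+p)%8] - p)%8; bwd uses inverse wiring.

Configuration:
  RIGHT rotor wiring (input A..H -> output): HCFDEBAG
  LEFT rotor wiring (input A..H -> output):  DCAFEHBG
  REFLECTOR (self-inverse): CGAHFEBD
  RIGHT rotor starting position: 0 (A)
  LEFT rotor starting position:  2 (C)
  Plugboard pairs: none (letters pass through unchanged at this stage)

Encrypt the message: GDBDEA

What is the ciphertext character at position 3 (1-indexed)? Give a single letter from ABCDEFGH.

Char 1 ('G'): step: R->1, L=2; G->plug->G->R->F->L->E->refl->F->L'->D->R'->D->plug->D
Char 2 ('D'): step: R->2, L=2; D->plug->D->R->H->L->A->refl->C->L'->C->R'->C->plug->C
Char 3 ('B'): step: R->3, L=2; B->plug->B->R->B->L->D->refl->H->L'->E->R'->F->plug->F

F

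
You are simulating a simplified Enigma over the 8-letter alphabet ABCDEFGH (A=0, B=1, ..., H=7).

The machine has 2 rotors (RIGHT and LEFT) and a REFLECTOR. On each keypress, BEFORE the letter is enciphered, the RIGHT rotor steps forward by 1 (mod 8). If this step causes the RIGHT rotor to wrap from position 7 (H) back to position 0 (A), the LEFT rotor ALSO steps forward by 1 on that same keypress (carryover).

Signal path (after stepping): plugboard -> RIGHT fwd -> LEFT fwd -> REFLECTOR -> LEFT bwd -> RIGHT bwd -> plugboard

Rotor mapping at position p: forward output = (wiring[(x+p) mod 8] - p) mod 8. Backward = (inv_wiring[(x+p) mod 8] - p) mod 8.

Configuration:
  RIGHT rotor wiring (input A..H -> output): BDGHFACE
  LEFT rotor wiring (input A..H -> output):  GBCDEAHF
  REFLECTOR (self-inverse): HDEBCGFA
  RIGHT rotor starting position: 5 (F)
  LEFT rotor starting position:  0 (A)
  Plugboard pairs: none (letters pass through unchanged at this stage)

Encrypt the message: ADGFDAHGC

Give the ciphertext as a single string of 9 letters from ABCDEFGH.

Answer: HECGFGAEF

Derivation:
Char 1 ('A'): step: R->6, L=0; A->plug->A->R->E->L->E->refl->C->L'->C->R'->H->plug->H
Char 2 ('D'): step: R->7, L=0; D->plug->D->R->H->L->F->refl->G->L'->A->R'->E->plug->E
Char 3 ('G'): step: R->0, L->1 (L advanced); G->plug->G->R->C->L->C->refl->E->L'->G->R'->C->plug->C
Char 4 ('F'): step: R->1, L=1; F->plug->F->R->B->L->B->refl->D->L'->D->R'->G->plug->G
Char 5 ('D'): step: R->2, L=1; D->plug->D->R->G->L->E->refl->C->L'->C->R'->F->plug->F
Char 6 ('A'): step: R->3, L=1; A->plug->A->R->E->L->H->refl->A->L'->A->R'->G->plug->G
Char 7 ('H'): step: R->4, L=1; H->plug->H->R->D->L->D->refl->B->L'->B->R'->A->plug->A
Char 8 ('G'): step: R->5, L=1; G->plug->G->R->C->L->C->refl->E->L'->G->R'->E->plug->E
Char 9 ('C'): step: R->6, L=1; C->plug->C->R->D->L->D->refl->B->L'->B->R'->F->plug->F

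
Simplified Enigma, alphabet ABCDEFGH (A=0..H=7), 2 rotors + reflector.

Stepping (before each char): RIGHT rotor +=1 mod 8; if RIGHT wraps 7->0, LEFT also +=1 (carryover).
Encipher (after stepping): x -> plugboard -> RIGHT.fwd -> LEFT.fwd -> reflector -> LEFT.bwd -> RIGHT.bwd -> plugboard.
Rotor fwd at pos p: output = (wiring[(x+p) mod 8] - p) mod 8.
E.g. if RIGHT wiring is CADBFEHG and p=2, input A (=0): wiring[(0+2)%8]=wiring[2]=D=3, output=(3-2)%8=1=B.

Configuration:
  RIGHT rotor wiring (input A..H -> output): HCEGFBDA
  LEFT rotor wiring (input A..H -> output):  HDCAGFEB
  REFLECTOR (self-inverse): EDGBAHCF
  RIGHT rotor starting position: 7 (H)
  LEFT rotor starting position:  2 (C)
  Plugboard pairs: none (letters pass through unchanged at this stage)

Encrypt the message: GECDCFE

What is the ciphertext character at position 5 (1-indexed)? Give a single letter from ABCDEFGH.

Char 1 ('G'): step: R->0, L->3 (L advanced); G->plug->G->R->D->L->B->refl->D->L'->B->R'->F->plug->F
Char 2 ('E'): step: R->1, L=3; E->plug->E->R->A->L->F->refl->H->L'->H->R'->G->plug->G
Char 3 ('C'): step: R->2, L=3; C->plug->C->R->D->L->B->refl->D->L'->B->R'->E->plug->E
Char 4 ('D'): step: R->3, L=3; D->plug->D->R->A->L->F->refl->H->L'->H->R'->G->plug->G
Char 5 ('C'): step: R->4, L=3; C->plug->C->R->H->L->H->refl->F->L'->A->R'->G->plug->G

G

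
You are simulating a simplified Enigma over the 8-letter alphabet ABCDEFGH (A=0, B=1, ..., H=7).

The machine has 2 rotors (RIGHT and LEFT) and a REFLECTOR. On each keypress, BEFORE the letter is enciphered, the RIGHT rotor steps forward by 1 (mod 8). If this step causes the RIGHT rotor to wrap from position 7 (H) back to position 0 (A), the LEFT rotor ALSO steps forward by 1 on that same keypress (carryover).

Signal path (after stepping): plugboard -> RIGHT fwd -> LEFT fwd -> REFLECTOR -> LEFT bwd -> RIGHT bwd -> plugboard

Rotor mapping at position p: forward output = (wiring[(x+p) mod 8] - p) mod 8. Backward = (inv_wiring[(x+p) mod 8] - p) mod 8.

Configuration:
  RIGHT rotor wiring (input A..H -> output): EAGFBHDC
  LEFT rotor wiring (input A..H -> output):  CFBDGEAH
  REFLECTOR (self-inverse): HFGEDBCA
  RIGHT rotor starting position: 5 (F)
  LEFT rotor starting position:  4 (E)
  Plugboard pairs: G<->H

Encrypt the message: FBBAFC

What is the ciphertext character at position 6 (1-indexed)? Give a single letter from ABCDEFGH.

Char 1 ('F'): step: R->6, L=4; F->plug->F->R->H->L->H->refl->A->L'->B->R'->H->plug->G
Char 2 ('B'): step: R->7, L=4; B->plug->B->R->F->L->B->refl->F->L'->G->R'->E->plug->E
Char 3 ('B'): step: R->0, L->5 (L advanced); B->plug->B->R->A->L->H->refl->A->L'->E->R'->A->plug->A
Char 4 ('A'): step: R->1, L=5; A->plug->A->R->H->L->B->refl->F->L'->D->R'->H->plug->G
Char 5 ('F'): step: R->2, L=5; F->plug->F->R->A->L->H->refl->A->L'->E->R'->A->plug->A
Char 6 ('C'): step: R->3, L=5; C->plug->C->R->E->L->A->refl->H->L'->A->R'->D->plug->D

D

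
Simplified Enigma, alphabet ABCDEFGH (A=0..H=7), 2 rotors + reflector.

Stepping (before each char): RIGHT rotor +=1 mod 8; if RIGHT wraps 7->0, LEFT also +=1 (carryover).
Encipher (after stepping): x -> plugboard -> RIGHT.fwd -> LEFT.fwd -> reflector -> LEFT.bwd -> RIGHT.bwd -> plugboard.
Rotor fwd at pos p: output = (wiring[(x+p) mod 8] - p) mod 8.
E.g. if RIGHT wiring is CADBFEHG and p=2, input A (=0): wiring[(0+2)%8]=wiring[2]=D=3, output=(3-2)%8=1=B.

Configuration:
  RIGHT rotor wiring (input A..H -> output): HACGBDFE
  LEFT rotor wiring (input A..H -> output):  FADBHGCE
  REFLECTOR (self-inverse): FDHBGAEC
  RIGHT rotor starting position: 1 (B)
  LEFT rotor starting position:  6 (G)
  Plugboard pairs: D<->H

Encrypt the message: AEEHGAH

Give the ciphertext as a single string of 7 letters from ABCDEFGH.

Answer: HCDEHDD

Derivation:
Char 1 ('A'): step: R->2, L=6; A->plug->A->R->A->L->E->refl->G->L'->B->R'->D->plug->H
Char 2 ('E'): step: R->3, L=6; E->plug->E->R->B->L->G->refl->E->L'->A->R'->C->plug->C
Char 3 ('E'): step: R->4, L=6; E->plug->E->R->D->L->C->refl->H->L'->C->R'->H->plug->D
Char 4 ('H'): step: R->5, L=6; H->plug->D->R->C->L->H->refl->C->L'->D->R'->E->plug->E
Char 5 ('G'): step: R->6, L=6; G->plug->G->R->D->L->C->refl->H->L'->C->R'->D->plug->H
Char 6 ('A'): step: R->7, L=6; A->plug->A->R->F->L->D->refl->B->L'->G->R'->H->plug->D
Char 7 ('H'): step: R->0, L->7 (L advanced); H->plug->D->R->G->L->H->refl->C->L'->E->R'->H->plug->D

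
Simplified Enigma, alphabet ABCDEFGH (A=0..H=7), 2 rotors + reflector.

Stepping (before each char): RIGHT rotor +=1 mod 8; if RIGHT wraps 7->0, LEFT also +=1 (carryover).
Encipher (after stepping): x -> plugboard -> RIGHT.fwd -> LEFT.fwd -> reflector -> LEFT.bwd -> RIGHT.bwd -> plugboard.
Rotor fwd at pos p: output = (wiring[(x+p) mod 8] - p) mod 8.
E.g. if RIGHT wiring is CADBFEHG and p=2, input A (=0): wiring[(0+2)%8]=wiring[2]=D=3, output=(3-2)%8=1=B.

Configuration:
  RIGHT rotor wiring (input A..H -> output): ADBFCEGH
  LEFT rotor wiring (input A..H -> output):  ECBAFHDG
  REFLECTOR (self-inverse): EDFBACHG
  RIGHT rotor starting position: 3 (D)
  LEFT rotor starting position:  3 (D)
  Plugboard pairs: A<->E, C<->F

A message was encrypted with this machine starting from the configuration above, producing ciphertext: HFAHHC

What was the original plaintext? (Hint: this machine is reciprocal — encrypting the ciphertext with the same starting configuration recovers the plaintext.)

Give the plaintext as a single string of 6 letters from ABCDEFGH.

Char 1 ('H'): step: R->4, L=3; H->plug->H->R->B->L->C->refl->F->L'->A->R'->B->plug->B
Char 2 ('F'): step: R->5, L=3; F->plug->C->R->C->L->E->refl->A->L'->D->R'->D->plug->D
Char 3 ('A'): step: R->6, L=3; A->plug->E->R->D->L->A->refl->E->L'->C->R'->C->plug->F
Char 4 ('H'): step: R->7, L=3; H->plug->H->R->H->L->G->refl->H->L'->G->R'->E->plug->A
Char 5 ('H'): step: R->0, L->4 (L advanced); H->plug->H->R->H->L->E->refl->A->L'->E->R'->F->plug->C
Char 6 ('C'): step: R->1, L=4; C->plug->F->R->F->L->G->refl->H->L'->C->R'->A->plug->E

Answer: BDFACE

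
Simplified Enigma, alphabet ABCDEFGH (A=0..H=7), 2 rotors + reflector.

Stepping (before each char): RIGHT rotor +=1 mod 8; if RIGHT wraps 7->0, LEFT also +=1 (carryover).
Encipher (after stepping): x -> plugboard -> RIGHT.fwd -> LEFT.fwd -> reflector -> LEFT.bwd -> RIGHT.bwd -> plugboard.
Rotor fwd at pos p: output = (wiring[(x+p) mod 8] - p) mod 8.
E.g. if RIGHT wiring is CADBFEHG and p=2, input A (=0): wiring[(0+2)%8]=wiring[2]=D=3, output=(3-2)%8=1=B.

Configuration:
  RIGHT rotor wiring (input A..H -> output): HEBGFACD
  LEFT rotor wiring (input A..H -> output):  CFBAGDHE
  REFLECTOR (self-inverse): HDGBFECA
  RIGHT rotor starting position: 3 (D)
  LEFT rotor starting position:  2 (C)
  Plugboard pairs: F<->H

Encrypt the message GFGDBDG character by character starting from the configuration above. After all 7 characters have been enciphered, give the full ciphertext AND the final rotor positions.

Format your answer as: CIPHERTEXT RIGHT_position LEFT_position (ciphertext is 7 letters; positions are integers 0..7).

Answer: ACEACHF 2 3

Derivation:
Char 1 ('G'): step: R->4, L=2; G->plug->G->R->F->L->C->refl->G->L'->B->R'->A->plug->A
Char 2 ('F'): step: R->5, L=2; F->plug->H->R->A->L->H->refl->A->L'->G->R'->C->plug->C
Char 3 ('G'): step: R->6, L=2; G->plug->G->R->H->L->D->refl->B->L'->D->R'->E->plug->E
Char 4 ('D'): step: R->7, L=2; D->plug->D->R->C->L->E->refl->F->L'->E->R'->A->plug->A
Char 5 ('B'): step: R->0, L->3 (L advanced); B->plug->B->R->E->L->B->refl->D->L'->B->R'->C->plug->C
Char 6 ('D'): step: R->1, L=3; D->plug->D->R->E->L->B->refl->D->L'->B->R'->F->plug->H
Char 7 ('G'): step: R->2, L=3; G->plug->G->R->F->L->H->refl->A->L'->C->R'->H->plug->F
Final: ciphertext=ACEACHF, RIGHT=2, LEFT=3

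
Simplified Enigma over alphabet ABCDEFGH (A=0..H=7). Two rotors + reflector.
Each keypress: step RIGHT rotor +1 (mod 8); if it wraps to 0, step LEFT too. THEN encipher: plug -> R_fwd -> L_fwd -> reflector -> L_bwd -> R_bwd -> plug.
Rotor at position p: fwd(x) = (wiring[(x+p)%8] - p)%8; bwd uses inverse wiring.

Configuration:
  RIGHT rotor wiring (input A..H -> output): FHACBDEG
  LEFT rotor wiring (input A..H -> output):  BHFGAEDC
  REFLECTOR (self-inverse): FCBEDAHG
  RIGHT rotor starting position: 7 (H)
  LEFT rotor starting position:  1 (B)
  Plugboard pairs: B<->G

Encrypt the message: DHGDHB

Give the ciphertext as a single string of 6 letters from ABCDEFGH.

Answer: HFDCDG

Derivation:
Char 1 ('D'): step: R->0, L->2 (L advanced); D->plug->D->R->C->L->G->refl->H->L'->G->R'->H->plug->H
Char 2 ('H'): step: R->1, L=2; H->plug->H->R->E->L->B->refl->C->L'->D->R'->F->plug->F
Char 3 ('G'): step: R->2, L=2; G->plug->B->R->A->L->D->refl->E->L'->B->R'->D->plug->D
Char 4 ('D'): step: R->3, L=2; D->plug->D->R->B->L->E->refl->D->L'->A->R'->C->plug->C
Char 5 ('H'): step: R->4, L=2; H->plug->H->R->G->L->H->refl->G->L'->C->R'->D->plug->D
Char 6 ('B'): step: R->5, L=2; B->plug->G->R->F->L->A->refl->F->L'->H->R'->B->plug->G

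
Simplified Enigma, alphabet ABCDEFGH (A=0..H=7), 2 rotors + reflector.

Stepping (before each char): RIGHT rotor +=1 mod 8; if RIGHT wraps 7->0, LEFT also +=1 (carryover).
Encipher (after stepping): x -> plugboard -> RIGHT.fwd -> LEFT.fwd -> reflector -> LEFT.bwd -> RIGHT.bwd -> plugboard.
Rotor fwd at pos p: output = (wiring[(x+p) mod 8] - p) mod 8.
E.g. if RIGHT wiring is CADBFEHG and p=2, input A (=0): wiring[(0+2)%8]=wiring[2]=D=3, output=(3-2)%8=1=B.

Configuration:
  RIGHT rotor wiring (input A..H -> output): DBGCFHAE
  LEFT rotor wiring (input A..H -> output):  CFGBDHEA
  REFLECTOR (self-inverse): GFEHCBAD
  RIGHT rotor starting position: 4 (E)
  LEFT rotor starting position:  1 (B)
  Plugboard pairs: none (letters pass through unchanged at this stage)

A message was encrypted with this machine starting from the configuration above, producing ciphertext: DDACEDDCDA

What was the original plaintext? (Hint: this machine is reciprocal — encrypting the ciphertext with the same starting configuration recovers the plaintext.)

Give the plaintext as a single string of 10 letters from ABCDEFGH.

Char 1 ('D'): step: R->5, L=1; D->plug->D->R->G->L->H->refl->D->L'->F->R'->G->plug->G
Char 2 ('D'): step: R->6, L=1; D->plug->D->R->D->L->C->refl->E->L'->A->R'->E->plug->E
Char 3 ('A'): step: R->7, L=1; A->plug->A->R->F->L->D->refl->H->L'->G->R'->F->plug->F
Char 4 ('C'): step: R->0, L->2 (L advanced); C->plug->C->R->G->L->A->refl->G->L'->F->R'->E->plug->E
Char 5 ('E'): step: R->1, L=2; E->plug->E->R->G->L->A->refl->G->L'->F->R'->B->plug->B
Char 6 ('D'): step: R->2, L=2; D->plug->D->R->F->L->G->refl->A->L'->G->R'->E->plug->E
Char 7 ('D'): step: R->3, L=2; D->plug->D->R->F->L->G->refl->A->L'->G->R'->G->plug->G
Char 8 ('C'): step: R->4, L=2; C->plug->C->R->E->L->C->refl->E->L'->A->R'->D->plug->D
Char 9 ('D'): step: R->5, L=2; D->plug->D->R->G->L->A->refl->G->L'->F->R'->G->plug->G
Char 10 ('A'): step: R->6, L=2; A->plug->A->R->C->L->B->refl->F->L'->D->R'->D->plug->D

Answer: GEFEBEGDGD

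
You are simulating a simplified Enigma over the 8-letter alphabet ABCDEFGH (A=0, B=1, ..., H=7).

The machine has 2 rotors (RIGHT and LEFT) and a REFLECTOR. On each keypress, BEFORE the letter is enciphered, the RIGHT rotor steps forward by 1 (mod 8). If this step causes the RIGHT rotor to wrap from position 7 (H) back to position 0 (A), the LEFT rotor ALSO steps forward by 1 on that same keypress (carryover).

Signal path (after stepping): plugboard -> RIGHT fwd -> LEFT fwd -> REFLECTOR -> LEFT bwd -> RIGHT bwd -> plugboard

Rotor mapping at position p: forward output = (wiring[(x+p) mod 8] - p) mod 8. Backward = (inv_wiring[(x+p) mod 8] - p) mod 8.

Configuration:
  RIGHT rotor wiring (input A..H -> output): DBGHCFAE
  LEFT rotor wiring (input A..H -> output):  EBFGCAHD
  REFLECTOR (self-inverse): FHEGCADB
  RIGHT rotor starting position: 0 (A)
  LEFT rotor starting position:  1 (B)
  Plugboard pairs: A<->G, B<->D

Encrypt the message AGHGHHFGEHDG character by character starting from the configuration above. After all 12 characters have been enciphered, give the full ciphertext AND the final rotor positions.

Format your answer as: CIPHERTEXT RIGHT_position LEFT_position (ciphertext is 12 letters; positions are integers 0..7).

Answer: EBGDCCDAHDBD 4 2

Derivation:
Char 1 ('A'): step: R->1, L=1; A->plug->G->R->D->L->B->refl->H->L'->E->R'->E->plug->E
Char 2 ('G'): step: R->2, L=1; G->plug->A->R->E->L->H->refl->B->L'->D->R'->D->plug->B
Char 3 ('H'): step: R->3, L=1; H->plug->H->R->D->L->B->refl->H->L'->E->R'->A->plug->G
Char 4 ('G'): step: R->4, L=1; G->plug->A->R->G->L->C->refl->E->L'->B->R'->B->plug->D
Char 5 ('H'): step: R->5, L=1; H->plug->H->R->F->L->G->refl->D->L'->H->R'->C->plug->C
Char 6 ('H'): step: R->6, L=1; H->plug->H->R->H->L->D->refl->G->L'->F->R'->C->plug->C
Char 7 ('F'): step: R->7, L=1; F->plug->F->R->D->L->B->refl->H->L'->E->R'->B->plug->D
Char 8 ('G'): step: R->0, L->2 (L advanced); G->plug->A->R->D->L->G->refl->D->L'->A->R'->G->plug->A
Char 9 ('E'): step: R->1, L=2; E->plug->E->R->E->L->F->refl->A->L'->C->R'->H->plug->H
Char 10 ('H'): step: R->2, L=2; H->plug->H->R->H->L->H->refl->B->L'->F->R'->B->plug->D
Char 11 ('D'): step: R->3, L=2; D->plug->B->R->H->L->H->refl->B->L'->F->R'->D->plug->B
Char 12 ('G'): step: R->4, L=2; G->plug->A->R->G->L->C->refl->E->L'->B->R'->B->plug->D
Final: ciphertext=EBGDCCDAHDBD, RIGHT=4, LEFT=2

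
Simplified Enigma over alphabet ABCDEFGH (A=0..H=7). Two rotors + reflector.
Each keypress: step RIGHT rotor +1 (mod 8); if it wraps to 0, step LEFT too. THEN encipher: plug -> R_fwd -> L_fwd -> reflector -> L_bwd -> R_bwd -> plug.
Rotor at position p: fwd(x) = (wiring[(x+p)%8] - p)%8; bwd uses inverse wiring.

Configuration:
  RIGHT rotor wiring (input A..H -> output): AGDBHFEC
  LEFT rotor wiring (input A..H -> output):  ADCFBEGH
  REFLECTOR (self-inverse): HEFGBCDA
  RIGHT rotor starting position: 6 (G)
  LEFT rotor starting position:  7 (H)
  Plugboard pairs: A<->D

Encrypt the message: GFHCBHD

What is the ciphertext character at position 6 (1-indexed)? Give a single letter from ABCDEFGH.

Char 1 ('G'): step: R->7, L=7; G->plug->G->R->G->L->F->refl->C->L'->F->R'->H->plug->H
Char 2 ('F'): step: R->0, L->0 (L advanced); F->plug->F->R->F->L->E->refl->B->L'->E->R'->G->plug->G
Char 3 ('H'): step: R->1, L=0; H->plug->H->R->H->L->H->refl->A->L'->A->R'->C->plug->C
Char 4 ('C'): step: R->2, L=0; C->plug->C->R->F->L->E->refl->B->L'->E->R'->H->plug->H
Char 5 ('B'): step: R->3, L=0; B->plug->B->R->E->L->B->refl->E->L'->F->R'->F->plug->F
Char 6 ('H'): step: R->4, L=0; H->plug->H->R->F->L->E->refl->B->L'->E->R'->E->plug->E

E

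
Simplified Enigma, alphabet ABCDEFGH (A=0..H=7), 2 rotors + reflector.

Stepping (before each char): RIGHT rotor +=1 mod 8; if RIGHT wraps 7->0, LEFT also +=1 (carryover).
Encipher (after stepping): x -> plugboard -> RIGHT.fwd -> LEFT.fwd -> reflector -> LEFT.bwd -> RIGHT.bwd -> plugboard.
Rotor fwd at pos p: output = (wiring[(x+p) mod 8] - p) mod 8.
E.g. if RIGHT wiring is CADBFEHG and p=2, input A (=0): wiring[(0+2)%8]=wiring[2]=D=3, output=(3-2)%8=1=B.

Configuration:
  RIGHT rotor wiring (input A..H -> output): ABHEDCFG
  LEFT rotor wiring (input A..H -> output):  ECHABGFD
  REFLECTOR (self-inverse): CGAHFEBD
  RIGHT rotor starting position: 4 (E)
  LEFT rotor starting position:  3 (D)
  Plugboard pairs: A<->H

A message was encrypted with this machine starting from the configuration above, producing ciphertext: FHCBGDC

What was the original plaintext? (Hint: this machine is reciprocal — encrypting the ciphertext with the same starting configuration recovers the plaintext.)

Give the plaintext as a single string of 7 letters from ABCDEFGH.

Answer: ABADDAB

Derivation:
Char 1 ('F'): step: R->5, L=3; F->plug->F->R->C->L->D->refl->H->L'->G->R'->H->plug->A
Char 2 ('H'): step: R->6, L=3; H->plug->A->R->H->L->E->refl->F->L'->A->R'->B->plug->B
Char 3 ('C'): step: R->7, L=3; C->plug->C->R->C->L->D->refl->H->L'->G->R'->H->plug->A
Char 4 ('B'): step: R->0, L->4 (L advanced); B->plug->B->R->B->L->C->refl->A->L'->E->R'->D->plug->D
Char 5 ('G'): step: R->1, L=4; G->plug->G->R->F->L->G->refl->B->L'->C->R'->D->plug->D
Char 6 ('D'): step: R->2, L=4; D->plug->D->R->A->L->F->refl->E->L'->H->R'->H->plug->A
Char 7 ('C'): step: R->3, L=4; C->plug->C->R->H->L->E->refl->F->L'->A->R'->B->plug->B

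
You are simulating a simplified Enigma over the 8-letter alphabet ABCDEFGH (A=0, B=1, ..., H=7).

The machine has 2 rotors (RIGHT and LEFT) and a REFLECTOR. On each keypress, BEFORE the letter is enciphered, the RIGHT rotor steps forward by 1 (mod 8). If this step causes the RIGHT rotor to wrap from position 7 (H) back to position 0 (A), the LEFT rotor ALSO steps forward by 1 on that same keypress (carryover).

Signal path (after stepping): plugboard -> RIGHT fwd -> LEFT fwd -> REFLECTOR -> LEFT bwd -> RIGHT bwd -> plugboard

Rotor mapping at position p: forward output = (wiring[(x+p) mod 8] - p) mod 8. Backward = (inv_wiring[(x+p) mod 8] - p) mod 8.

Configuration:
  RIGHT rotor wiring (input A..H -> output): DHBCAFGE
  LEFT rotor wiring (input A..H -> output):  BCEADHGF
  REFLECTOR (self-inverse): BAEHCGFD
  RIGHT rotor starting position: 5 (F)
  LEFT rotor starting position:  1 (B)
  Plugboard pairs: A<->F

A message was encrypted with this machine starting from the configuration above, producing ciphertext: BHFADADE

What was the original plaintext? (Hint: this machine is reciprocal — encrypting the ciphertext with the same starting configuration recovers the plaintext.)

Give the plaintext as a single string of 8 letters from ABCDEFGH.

Answer: ECCFGGFC

Derivation:
Char 1 ('B'): step: R->6, L=1; B->plug->B->R->G->L->E->refl->C->L'->D->R'->E->plug->E
Char 2 ('H'): step: R->7, L=1; H->plug->H->R->H->L->A->refl->B->L'->A->R'->C->plug->C
Char 3 ('F'): step: R->0, L->2 (L advanced); F->plug->A->R->D->L->F->refl->G->L'->B->R'->C->plug->C
Char 4 ('A'): step: R->1, L=2; A->plug->F->R->F->L->D->refl->H->L'->G->R'->A->plug->F
Char 5 ('D'): step: R->2, L=2; D->plug->D->R->D->L->F->refl->G->L'->B->R'->G->plug->G
Char 6 ('A'): step: R->3, L=2; A->plug->F->R->A->L->C->refl->E->L'->E->R'->G->plug->G
Char 7 ('D'): step: R->4, L=2; D->plug->D->R->A->L->C->refl->E->L'->E->R'->A->plug->F
Char 8 ('E'): step: R->5, L=2; E->plug->E->R->C->L->B->refl->A->L'->H->R'->C->plug->C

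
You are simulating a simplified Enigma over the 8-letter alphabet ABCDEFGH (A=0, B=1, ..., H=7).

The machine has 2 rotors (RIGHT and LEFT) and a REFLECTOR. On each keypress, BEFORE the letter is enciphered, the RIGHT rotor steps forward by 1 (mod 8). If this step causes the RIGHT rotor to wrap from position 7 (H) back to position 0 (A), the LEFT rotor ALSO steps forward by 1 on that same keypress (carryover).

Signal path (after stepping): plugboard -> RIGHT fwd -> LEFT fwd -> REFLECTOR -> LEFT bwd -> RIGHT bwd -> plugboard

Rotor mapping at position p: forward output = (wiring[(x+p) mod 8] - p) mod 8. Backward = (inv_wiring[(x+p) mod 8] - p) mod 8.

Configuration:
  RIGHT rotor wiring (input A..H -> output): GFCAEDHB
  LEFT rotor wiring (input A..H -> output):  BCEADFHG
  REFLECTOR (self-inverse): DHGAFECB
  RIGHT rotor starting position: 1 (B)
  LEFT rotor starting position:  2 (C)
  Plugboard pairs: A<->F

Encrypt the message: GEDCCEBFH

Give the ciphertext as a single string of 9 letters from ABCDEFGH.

Answer: EGHAFHCBF

Derivation:
Char 1 ('G'): step: R->2, L=2; G->plug->G->R->E->L->F->refl->E->L'->F->R'->E->plug->E
Char 2 ('E'): step: R->3, L=2; E->plug->E->R->G->L->H->refl->B->L'->C->R'->G->plug->G
Char 3 ('D'): step: R->4, L=2; D->plug->D->R->F->L->E->refl->F->L'->E->R'->H->plug->H
Char 4 ('C'): step: R->5, L=2; C->plug->C->R->E->L->F->refl->E->L'->F->R'->F->plug->A
Char 5 ('C'): step: R->6, L=2; C->plug->C->R->A->L->C->refl->G->L'->B->R'->A->plug->F
Char 6 ('E'): step: R->7, L=2; E->plug->E->R->B->L->G->refl->C->L'->A->R'->H->plug->H
Char 7 ('B'): step: R->0, L->3 (L advanced); B->plug->B->R->F->L->G->refl->C->L'->C->R'->C->plug->C
Char 8 ('F'): step: R->1, L=3; F->plug->A->R->E->L->D->refl->A->L'->B->R'->B->plug->B
Char 9 ('H'): step: R->2, L=3; H->plug->H->R->D->L->E->refl->F->L'->A->R'->A->plug->F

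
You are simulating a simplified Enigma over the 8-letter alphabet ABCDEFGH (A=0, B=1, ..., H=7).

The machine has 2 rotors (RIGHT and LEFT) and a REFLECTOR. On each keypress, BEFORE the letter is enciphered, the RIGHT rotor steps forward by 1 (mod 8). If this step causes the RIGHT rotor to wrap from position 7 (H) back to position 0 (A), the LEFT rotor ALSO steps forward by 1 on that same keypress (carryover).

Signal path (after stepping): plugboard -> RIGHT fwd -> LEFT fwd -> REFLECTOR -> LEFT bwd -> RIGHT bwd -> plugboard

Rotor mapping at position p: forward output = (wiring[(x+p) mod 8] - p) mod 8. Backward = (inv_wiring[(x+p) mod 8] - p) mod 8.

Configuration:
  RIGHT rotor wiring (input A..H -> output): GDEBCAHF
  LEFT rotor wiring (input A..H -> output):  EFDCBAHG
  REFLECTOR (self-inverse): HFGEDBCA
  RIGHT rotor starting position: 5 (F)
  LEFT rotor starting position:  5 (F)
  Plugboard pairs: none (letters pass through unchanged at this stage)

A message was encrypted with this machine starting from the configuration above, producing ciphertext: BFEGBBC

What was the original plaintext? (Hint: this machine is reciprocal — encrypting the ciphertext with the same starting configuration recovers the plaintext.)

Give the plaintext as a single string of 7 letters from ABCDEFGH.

Answer: CCGCAED

Derivation:
Char 1 ('B'): step: R->6, L=5; B->plug->B->R->H->L->E->refl->D->L'->A->R'->C->plug->C
Char 2 ('F'): step: R->7, L=5; F->plug->F->R->D->L->H->refl->A->L'->E->R'->C->plug->C
Char 3 ('E'): step: R->0, L->6 (L advanced); E->plug->E->R->C->L->G->refl->C->L'->H->R'->G->plug->G
Char 4 ('G'): step: R->1, L=6; G->plug->G->R->E->L->F->refl->B->L'->A->R'->C->plug->C
Char 5 ('B'): step: R->2, L=6; B->plug->B->R->H->L->C->refl->G->L'->C->R'->A->plug->A
Char 6 ('B'): step: R->3, L=6; B->plug->B->R->H->L->C->refl->G->L'->C->R'->E->plug->E
Char 7 ('C'): step: R->4, L=6; C->plug->C->R->D->L->H->refl->A->L'->B->R'->D->plug->D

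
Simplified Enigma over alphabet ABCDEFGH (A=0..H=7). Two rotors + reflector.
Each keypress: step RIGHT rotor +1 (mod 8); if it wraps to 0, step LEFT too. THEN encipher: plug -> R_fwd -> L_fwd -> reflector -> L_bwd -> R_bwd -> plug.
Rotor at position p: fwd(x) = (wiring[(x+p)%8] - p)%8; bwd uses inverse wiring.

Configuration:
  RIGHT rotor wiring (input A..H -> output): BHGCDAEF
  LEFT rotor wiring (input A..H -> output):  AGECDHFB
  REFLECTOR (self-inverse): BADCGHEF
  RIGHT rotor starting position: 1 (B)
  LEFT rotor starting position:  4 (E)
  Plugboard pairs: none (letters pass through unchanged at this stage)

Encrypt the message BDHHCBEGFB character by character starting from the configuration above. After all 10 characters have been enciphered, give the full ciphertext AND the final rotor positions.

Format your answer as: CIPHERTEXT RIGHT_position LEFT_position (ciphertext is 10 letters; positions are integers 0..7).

Char 1 ('B'): step: R->2, L=4; B->plug->B->R->A->L->H->refl->F->L'->D->R'->F->plug->F
Char 2 ('D'): step: R->3, L=4; D->plug->D->R->B->L->D->refl->C->L'->F->R'->C->plug->C
Char 3 ('H'): step: R->4, L=4; H->plug->H->R->G->L->A->refl->B->L'->C->R'->G->plug->G
Char 4 ('H'): step: R->5, L=4; H->plug->H->R->G->L->A->refl->B->L'->C->R'->E->plug->E
Char 5 ('C'): step: R->6, L=4; C->plug->C->R->D->L->F->refl->H->L'->A->R'->E->plug->E
Char 6 ('B'): step: R->7, L=4; B->plug->B->R->C->L->B->refl->A->L'->G->R'->A->plug->A
Char 7 ('E'): step: R->0, L->5 (L advanced); E->plug->E->R->D->L->D->refl->C->L'->A->R'->F->plug->F
Char 8 ('G'): step: R->1, L=5; G->plug->G->R->E->L->B->refl->A->L'->B->R'->C->plug->C
Char 9 ('F'): step: R->2, L=5; F->plug->F->R->D->L->D->refl->C->L'->A->R'->B->plug->B
Char 10 ('B'): step: R->3, L=5; B->plug->B->R->A->L->C->refl->D->L'->D->R'->H->plug->H
Final: ciphertext=FCGEEAFCBH, RIGHT=3, LEFT=5

Answer: FCGEEAFCBH 3 5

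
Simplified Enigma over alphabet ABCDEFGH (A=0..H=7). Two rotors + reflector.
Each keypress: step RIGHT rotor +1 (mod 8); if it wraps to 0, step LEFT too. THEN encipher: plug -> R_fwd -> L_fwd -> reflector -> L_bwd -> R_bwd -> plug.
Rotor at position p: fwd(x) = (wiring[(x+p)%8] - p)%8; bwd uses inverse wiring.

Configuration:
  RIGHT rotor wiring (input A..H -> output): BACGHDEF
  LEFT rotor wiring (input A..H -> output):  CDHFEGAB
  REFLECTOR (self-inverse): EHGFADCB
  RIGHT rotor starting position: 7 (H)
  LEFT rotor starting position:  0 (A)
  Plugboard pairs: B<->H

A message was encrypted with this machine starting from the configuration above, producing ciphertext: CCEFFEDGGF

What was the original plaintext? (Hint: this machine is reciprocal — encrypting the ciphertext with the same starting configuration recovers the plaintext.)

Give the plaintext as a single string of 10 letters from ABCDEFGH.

Answer: DABEADADCD

Derivation:
Char 1 ('C'): step: R->0, L->1 (L advanced); C->plug->C->R->C->L->E->refl->A->L'->G->R'->D->plug->D
Char 2 ('C'): step: R->1, L=1; C->plug->C->R->F->L->H->refl->B->L'->H->R'->A->plug->A
Char 3 ('E'): step: R->2, L=1; E->plug->E->R->C->L->E->refl->A->L'->G->R'->H->plug->B
Char 4 ('F'): step: R->3, L=1; F->plug->F->R->G->L->A->refl->E->L'->C->R'->E->plug->E
Char 5 ('F'): step: R->4, L=1; F->plug->F->R->E->L->F->refl->D->L'->D->R'->A->plug->A
Char 6 ('E'): step: R->5, L=1; E->plug->E->R->D->L->D->refl->F->L'->E->R'->D->plug->D
Char 7 ('D'): step: R->6, L=1; D->plug->D->R->C->L->E->refl->A->L'->G->R'->A->plug->A
Char 8 ('G'): step: R->7, L=1; G->plug->G->R->E->L->F->refl->D->L'->D->R'->D->plug->D
Char 9 ('G'): step: R->0, L->2 (L advanced); G->plug->G->R->E->L->G->refl->C->L'->C->R'->C->plug->C
Char 10 ('F'): step: R->1, L=2; F->plug->F->R->D->L->E->refl->A->L'->G->R'->D->plug->D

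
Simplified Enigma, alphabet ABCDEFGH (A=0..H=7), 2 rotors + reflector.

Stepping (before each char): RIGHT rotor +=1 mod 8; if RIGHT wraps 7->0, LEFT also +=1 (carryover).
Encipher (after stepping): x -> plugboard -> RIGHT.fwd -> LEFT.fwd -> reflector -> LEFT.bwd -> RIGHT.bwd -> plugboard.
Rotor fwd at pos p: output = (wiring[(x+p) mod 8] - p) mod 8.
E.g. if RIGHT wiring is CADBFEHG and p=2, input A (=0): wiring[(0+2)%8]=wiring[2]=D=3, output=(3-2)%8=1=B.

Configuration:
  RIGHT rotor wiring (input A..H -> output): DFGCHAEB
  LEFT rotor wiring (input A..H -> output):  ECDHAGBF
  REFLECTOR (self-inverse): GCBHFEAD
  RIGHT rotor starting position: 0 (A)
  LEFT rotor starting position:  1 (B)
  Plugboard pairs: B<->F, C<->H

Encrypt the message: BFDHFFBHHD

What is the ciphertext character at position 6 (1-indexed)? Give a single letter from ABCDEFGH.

Char 1 ('B'): step: R->1, L=1; B->plug->F->R->D->L->H->refl->D->L'->H->R'->E->plug->E
Char 2 ('F'): step: R->2, L=1; F->plug->B->R->A->L->B->refl->C->L'->B->R'->G->plug->G
Char 3 ('D'): step: R->3, L=1; D->plug->D->R->B->L->C->refl->B->L'->A->R'->F->plug->B
Char 4 ('H'): step: R->4, L=1; H->plug->C->R->A->L->B->refl->C->L'->B->R'->F->plug->B
Char 5 ('F'): step: R->5, L=1; F->plug->B->R->H->L->D->refl->H->L'->D->R'->A->plug->A
Char 6 ('F'): step: R->6, L=1; F->plug->B->R->D->L->H->refl->D->L'->H->R'->D->plug->D

D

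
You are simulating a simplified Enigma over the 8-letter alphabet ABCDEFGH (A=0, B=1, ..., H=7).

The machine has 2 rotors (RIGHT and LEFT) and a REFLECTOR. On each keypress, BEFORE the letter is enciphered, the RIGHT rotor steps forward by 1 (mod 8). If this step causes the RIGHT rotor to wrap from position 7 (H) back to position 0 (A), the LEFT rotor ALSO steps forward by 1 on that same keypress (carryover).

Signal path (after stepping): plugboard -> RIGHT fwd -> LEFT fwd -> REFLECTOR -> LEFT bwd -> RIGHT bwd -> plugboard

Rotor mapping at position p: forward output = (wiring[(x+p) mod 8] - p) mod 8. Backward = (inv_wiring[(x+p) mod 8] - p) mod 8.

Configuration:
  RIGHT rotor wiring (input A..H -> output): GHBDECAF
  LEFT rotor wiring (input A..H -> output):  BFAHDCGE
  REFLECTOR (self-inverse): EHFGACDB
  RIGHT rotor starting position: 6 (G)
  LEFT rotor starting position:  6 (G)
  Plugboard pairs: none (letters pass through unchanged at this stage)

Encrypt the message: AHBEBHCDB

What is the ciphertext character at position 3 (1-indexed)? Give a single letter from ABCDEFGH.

Char 1 ('A'): step: R->7, L=6; A->plug->A->R->G->L->F->refl->C->L'->E->R'->E->plug->E
Char 2 ('H'): step: R->0, L->7 (L advanced); H->plug->H->R->F->L->E->refl->A->L'->E->R'->E->plug->E
Char 3 ('B'): step: R->1, L=7; B->plug->B->R->A->L->F->refl->C->L'->B->R'->E->plug->E

E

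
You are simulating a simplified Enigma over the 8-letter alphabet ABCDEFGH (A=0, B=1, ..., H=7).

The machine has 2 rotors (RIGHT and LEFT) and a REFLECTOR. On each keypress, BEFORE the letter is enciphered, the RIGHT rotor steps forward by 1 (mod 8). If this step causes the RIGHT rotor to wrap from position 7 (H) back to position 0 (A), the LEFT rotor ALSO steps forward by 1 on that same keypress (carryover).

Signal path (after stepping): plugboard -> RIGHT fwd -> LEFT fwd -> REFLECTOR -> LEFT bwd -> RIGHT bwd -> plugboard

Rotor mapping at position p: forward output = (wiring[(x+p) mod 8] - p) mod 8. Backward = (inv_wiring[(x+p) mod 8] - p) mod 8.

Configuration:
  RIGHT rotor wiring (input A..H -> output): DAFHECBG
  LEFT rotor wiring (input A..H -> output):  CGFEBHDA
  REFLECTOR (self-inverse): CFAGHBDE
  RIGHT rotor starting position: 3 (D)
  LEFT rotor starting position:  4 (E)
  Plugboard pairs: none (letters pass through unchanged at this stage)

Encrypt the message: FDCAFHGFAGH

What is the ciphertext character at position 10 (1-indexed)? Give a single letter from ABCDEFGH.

Char 1 ('F'): step: R->4, L=4; F->plug->F->R->E->L->G->refl->D->L'->B->R'->G->plug->G
Char 2 ('D'): step: R->5, L=4; D->plug->D->R->G->L->B->refl->F->L'->A->R'->F->plug->F
Char 3 ('C'): step: R->6, L=4; C->plug->C->R->F->L->C->refl->A->L'->H->R'->E->plug->E
Char 4 ('A'): step: R->7, L=4; A->plug->A->R->H->L->A->refl->C->L'->F->R'->F->plug->F
Char 5 ('F'): step: R->0, L->5 (L advanced); F->plug->F->R->C->L->D->refl->G->L'->B->R'->G->plug->G
Char 6 ('H'): step: R->1, L=5; H->plug->H->R->C->L->D->refl->G->L'->B->R'->E->plug->E
Char 7 ('G'): step: R->2, L=5; G->plug->G->R->B->L->G->refl->D->L'->C->R'->C->plug->C
Char 8 ('F'): step: R->3, L=5; F->plug->F->R->A->L->C->refl->A->L'->F->R'->G->plug->G
Char 9 ('A'): step: R->4, L=5; A->plug->A->R->A->L->C->refl->A->L'->F->R'->C->plug->C
Char 10 ('G'): step: R->5, L=5; G->plug->G->R->C->L->D->refl->G->L'->B->R'->C->plug->C

C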